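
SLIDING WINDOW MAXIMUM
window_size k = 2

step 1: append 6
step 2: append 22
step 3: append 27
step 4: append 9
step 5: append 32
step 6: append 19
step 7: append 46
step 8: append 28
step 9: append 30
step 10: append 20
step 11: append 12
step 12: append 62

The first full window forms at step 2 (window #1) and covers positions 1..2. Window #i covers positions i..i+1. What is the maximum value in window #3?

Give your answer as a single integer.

step 1: append 6 -> window=[6] (not full yet)
step 2: append 22 -> window=[6, 22] -> max=22
step 3: append 27 -> window=[22, 27] -> max=27
step 4: append 9 -> window=[27, 9] -> max=27
Window #3 max = 27

Answer: 27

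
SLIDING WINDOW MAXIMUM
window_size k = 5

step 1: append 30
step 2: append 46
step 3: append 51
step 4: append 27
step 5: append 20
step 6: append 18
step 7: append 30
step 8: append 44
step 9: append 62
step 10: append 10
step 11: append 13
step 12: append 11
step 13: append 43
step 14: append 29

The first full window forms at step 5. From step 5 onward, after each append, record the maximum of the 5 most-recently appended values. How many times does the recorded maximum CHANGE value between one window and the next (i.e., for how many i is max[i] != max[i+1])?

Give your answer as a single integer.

Answer: 3

Derivation:
step 1: append 30 -> window=[30] (not full yet)
step 2: append 46 -> window=[30, 46] (not full yet)
step 3: append 51 -> window=[30, 46, 51] (not full yet)
step 4: append 27 -> window=[30, 46, 51, 27] (not full yet)
step 5: append 20 -> window=[30, 46, 51, 27, 20] -> max=51
step 6: append 18 -> window=[46, 51, 27, 20, 18] -> max=51
step 7: append 30 -> window=[51, 27, 20, 18, 30] -> max=51
step 8: append 44 -> window=[27, 20, 18, 30, 44] -> max=44
step 9: append 62 -> window=[20, 18, 30, 44, 62] -> max=62
step 10: append 10 -> window=[18, 30, 44, 62, 10] -> max=62
step 11: append 13 -> window=[30, 44, 62, 10, 13] -> max=62
step 12: append 11 -> window=[44, 62, 10, 13, 11] -> max=62
step 13: append 43 -> window=[62, 10, 13, 11, 43] -> max=62
step 14: append 29 -> window=[10, 13, 11, 43, 29] -> max=43
Recorded maximums: 51 51 51 44 62 62 62 62 62 43
Changes between consecutive maximums: 3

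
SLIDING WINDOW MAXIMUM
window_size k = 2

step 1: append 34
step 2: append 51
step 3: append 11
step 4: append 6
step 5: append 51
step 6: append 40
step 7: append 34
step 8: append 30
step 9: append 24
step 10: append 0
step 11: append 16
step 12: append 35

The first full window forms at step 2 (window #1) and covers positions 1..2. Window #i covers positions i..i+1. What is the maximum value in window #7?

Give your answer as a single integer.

step 1: append 34 -> window=[34] (not full yet)
step 2: append 51 -> window=[34, 51] -> max=51
step 3: append 11 -> window=[51, 11] -> max=51
step 4: append 6 -> window=[11, 6] -> max=11
step 5: append 51 -> window=[6, 51] -> max=51
step 6: append 40 -> window=[51, 40] -> max=51
step 7: append 34 -> window=[40, 34] -> max=40
step 8: append 30 -> window=[34, 30] -> max=34
Window #7 max = 34

Answer: 34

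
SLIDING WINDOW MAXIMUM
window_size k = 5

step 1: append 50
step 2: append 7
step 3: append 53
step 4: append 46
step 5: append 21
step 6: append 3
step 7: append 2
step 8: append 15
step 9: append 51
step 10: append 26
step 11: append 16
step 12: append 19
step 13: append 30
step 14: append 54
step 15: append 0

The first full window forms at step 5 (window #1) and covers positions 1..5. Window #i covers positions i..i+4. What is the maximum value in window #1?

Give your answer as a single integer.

Answer: 53

Derivation:
step 1: append 50 -> window=[50] (not full yet)
step 2: append 7 -> window=[50, 7] (not full yet)
step 3: append 53 -> window=[50, 7, 53] (not full yet)
step 4: append 46 -> window=[50, 7, 53, 46] (not full yet)
step 5: append 21 -> window=[50, 7, 53, 46, 21] -> max=53
Window #1 max = 53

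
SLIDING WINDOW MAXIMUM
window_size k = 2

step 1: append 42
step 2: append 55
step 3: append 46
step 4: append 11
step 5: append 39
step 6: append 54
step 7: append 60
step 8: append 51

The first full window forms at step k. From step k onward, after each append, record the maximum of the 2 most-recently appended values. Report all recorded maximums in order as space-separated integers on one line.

step 1: append 42 -> window=[42] (not full yet)
step 2: append 55 -> window=[42, 55] -> max=55
step 3: append 46 -> window=[55, 46] -> max=55
step 4: append 11 -> window=[46, 11] -> max=46
step 5: append 39 -> window=[11, 39] -> max=39
step 6: append 54 -> window=[39, 54] -> max=54
step 7: append 60 -> window=[54, 60] -> max=60
step 8: append 51 -> window=[60, 51] -> max=60

Answer: 55 55 46 39 54 60 60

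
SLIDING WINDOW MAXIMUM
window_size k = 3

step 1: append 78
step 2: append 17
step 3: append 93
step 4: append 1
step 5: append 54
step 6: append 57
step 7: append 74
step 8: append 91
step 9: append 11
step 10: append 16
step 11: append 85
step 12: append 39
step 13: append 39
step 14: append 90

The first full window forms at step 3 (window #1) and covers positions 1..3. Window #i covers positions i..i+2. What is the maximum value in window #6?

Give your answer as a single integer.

Answer: 91

Derivation:
step 1: append 78 -> window=[78] (not full yet)
step 2: append 17 -> window=[78, 17] (not full yet)
step 3: append 93 -> window=[78, 17, 93] -> max=93
step 4: append 1 -> window=[17, 93, 1] -> max=93
step 5: append 54 -> window=[93, 1, 54] -> max=93
step 6: append 57 -> window=[1, 54, 57] -> max=57
step 7: append 74 -> window=[54, 57, 74] -> max=74
step 8: append 91 -> window=[57, 74, 91] -> max=91
Window #6 max = 91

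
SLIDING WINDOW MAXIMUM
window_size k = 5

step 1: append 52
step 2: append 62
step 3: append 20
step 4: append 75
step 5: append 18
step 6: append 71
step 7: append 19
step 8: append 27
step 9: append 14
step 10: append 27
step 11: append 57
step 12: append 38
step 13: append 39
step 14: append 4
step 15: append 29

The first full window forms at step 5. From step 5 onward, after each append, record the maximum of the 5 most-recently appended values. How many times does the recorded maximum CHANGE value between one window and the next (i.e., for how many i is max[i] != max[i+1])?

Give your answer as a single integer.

step 1: append 52 -> window=[52] (not full yet)
step 2: append 62 -> window=[52, 62] (not full yet)
step 3: append 20 -> window=[52, 62, 20] (not full yet)
step 4: append 75 -> window=[52, 62, 20, 75] (not full yet)
step 5: append 18 -> window=[52, 62, 20, 75, 18] -> max=75
step 6: append 71 -> window=[62, 20, 75, 18, 71] -> max=75
step 7: append 19 -> window=[20, 75, 18, 71, 19] -> max=75
step 8: append 27 -> window=[75, 18, 71, 19, 27] -> max=75
step 9: append 14 -> window=[18, 71, 19, 27, 14] -> max=71
step 10: append 27 -> window=[71, 19, 27, 14, 27] -> max=71
step 11: append 57 -> window=[19, 27, 14, 27, 57] -> max=57
step 12: append 38 -> window=[27, 14, 27, 57, 38] -> max=57
step 13: append 39 -> window=[14, 27, 57, 38, 39] -> max=57
step 14: append 4 -> window=[27, 57, 38, 39, 4] -> max=57
step 15: append 29 -> window=[57, 38, 39, 4, 29] -> max=57
Recorded maximums: 75 75 75 75 71 71 57 57 57 57 57
Changes between consecutive maximums: 2

Answer: 2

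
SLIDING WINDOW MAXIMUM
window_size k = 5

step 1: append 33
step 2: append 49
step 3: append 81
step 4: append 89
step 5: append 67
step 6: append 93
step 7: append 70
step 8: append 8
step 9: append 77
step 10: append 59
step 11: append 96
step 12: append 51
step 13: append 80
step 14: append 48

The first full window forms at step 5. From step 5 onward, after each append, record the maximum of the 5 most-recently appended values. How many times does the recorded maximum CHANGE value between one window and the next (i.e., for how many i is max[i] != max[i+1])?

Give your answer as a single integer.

Answer: 2

Derivation:
step 1: append 33 -> window=[33] (not full yet)
step 2: append 49 -> window=[33, 49] (not full yet)
step 3: append 81 -> window=[33, 49, 81] (not full yet)
step 4: append 89 -> window=[33, 49, 81, 89] (not full yet)
step 5: append 67 -> window=[33, 49, 81, 89, 67] -> max=89
step 6: append 93 -> window=[49, 81, 89, 67, 93] -> max=93
step 7: append 70 -> window=[81, 89, 67, 93, 70] -> max=93
step 8: append 8 -> window=[89, 67, 93, 70, 8] -> max=93
step 9: append 77 -> window=[67, 93, 70, 8, 77] -> max=93
step 10: append 59 -> window=[93, 70, 8, 77, 59] -> max=93
step 11: append 96 -> window=[70, 8, 77, 59, 96] -> max=96
step 12: append 51 -> window=[8, 77, 59, 96, 51] -> max=96
step 13: append 80 -> window=[77, 59, 96, 51, 80] -> max=96
step 14: append 48 -> window=[59, 96, 51, 80, 48] -> max=96
Recorded maximums: 89 93 93 93 93 93 96 96 96 96
Changes between consecutive maximums: 2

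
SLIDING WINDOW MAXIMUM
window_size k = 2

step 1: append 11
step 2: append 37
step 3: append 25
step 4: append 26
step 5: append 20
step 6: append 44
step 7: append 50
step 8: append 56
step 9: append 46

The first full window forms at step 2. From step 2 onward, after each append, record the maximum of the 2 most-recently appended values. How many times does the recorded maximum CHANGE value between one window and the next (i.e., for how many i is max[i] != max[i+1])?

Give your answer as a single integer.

Answer: 4

Derivation:
step 1: append 11 -> window=[11] (not full yet)
step 2: append 37 -> window=[11, 37] -> max=37
step 3: append 25 -> window=[37, 25] -> max=37
step 4: append 26 -> window=[25, 26] -> max=26
step 5: append 20 -> window=[26, 20] -> max=26
step 6: append 44 -> window=[20, 44] -> max=44
step 7: append 50 -> window=[44, 50] -> max=50
step 8: append 56 -> window=[50, 56] -> max=56
step 9: append 46 -> window=[56, 46] -> max=56
Recorded maximums: 37 37 26 26 44 50 56 56
Changes between consecutive maximums: 4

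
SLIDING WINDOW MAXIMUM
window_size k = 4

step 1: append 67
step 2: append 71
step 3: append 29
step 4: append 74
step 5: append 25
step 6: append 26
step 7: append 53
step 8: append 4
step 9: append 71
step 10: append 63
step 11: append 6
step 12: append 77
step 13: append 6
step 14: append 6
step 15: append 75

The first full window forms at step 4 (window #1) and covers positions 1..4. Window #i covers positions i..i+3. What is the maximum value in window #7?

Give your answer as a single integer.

Answer: 71

Derivation:
step 1: append 67 -> window=[67] (not full yet)
step 2: append 71 -> window=[67, 71] (not full yet)
step 3: append 29 -> window=[67, 71, 29] (not full yet)
step 4: append 74 -> window=[67, 71, 29, 74] -> max=74
step 5: append 25 -> window=[71, 29, 74, 25] -> max=74
step 6: append 26 -> window=[29, 74, 25, 26] -> max=74
step 7: append 53 -> window=[74, 25, 26, 53] -> max=74
step 8: append 4 -> window=[25, 26, 53, 4] -> max=53
step 9: append 71 -> window=[26, 53, 4, 71] -> max=71
step 10: append 63 -> window=[53, 4, 71, 63] -> max=71
Window #7 max = 71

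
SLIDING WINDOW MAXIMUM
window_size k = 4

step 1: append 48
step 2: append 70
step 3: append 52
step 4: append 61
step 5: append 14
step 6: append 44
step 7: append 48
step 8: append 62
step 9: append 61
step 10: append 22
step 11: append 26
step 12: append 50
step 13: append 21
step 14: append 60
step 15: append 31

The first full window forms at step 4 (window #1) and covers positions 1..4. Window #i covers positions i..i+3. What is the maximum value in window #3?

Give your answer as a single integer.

step 1: append 48 -> window=[48] (not full yet)
step 2: append 70 -> window=[48, 70] (not full yet)
step 3: append 52 -> window=[48, 70, 52] (not full yet)
step 4: append 61 -> window=[48, 70, 52, 61] -> max=70
step 5: append 14 -> window=[70, 52, 61, 14] -> max=70
step 6: append 44 -> window=[52, 61, 14, 44] -> max=61
Window #3 max = 61

Answer: 61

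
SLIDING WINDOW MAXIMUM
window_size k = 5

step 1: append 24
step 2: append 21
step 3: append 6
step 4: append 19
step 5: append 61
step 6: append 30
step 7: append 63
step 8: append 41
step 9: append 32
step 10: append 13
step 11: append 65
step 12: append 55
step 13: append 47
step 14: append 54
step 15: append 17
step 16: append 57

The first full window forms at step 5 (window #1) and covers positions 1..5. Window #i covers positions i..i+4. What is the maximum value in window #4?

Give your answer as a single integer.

step 1: append 24 -> window=[24] (not full yet)
step 2: append 21 -> window=[24, 21] (not full yet)
step 3: append 6 -> window=[24, 21, 6] (not full yet)
step 4: append 19 -> window=[24, 21, 6, 19] (not full yet)
step 5: append 61 -> window=[24, 21, 6, 19, 61] -> max=61
step 6: append 30 -> window=[21, 6, 19, 61, 30] -> max=61
step 7: append 63 -> window=[6, 19, 61, 30, 63] -> max=63
step 8: append 41 -> window=[19, 61, 30, 63, 41] -> max=63
Window #4 max = 63

Answer: 63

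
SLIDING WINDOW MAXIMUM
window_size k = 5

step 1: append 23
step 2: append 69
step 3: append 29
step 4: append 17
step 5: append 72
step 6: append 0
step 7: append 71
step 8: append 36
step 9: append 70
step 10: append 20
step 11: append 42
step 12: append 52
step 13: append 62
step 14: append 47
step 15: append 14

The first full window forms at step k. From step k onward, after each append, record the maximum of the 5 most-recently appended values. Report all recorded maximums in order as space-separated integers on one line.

step 1: append 23 -> window=[23] (not full yet)
step 2: append 69 -> window=[23, 69] (not full yet)
step 3: append 29 -> window=[23, 69, 29] (not full yet)
step 4: append 17 -> window=[23, 69, 29, 17] (not full yet)
step 5: append 72 -> window=[23, 69, 29, 17, 72] -> max=72
step 6: append 0 -> window=[69, 29, 17, 72, 0] -> max=72
step 7: append 71 -> window=[29, 17, 72, 0, 71] -> max=72
step 8: append 36 -> window=[17, 72, 0, 71, 36] -> max=72
step 9: append 70 -> window=[72, 0, 71, 36, 70] -> max=72
step 10: append 20 -> window=[0, 71, 36, 70, 20] -> max=71
step 11: append 42 -> window=[71, 36, 70, 20, 42] -> max=71
step 12: append 52 -> window=[36, 70, 20, 42, 52] -> max=70
step 13: append 62 -> window=[70, 20, 42, 52, 62] -> max=70
step 14: append 47 -> window=[20, 42, 52, 62, 47] -> max=62
step 15: append 14 -> window=[42, 52, 62, 47, 14] -> max=62

Answer: 72 72 72 72 72 71 71 70 70 62 62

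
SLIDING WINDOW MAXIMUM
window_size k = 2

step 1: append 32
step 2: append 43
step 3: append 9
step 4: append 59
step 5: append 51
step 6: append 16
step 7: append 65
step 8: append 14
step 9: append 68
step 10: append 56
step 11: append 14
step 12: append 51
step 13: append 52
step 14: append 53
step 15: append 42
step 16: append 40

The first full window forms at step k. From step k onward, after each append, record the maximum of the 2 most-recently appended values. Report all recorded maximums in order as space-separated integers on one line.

Answer: 43 43 59 59 51 65 65 68 68 56 51 52 53 53 42

Derivation:
step 1: append 32 -> window=[32] (not full yet)
step 2: append 43 -> window=[32, 43] -> max=43
step 3: append 9 -> window=[43, 9] -> max=43
step 4: append 59 -> window=[9, 59] -> max=59
step 5: append 51 -> window=[59, 51] -> max=59
step 6: append 16 -> window=[51, 16] -> max=51
step 7: append 65 -> window=[16, 65] -> max=65
step 8: append 14 -> window=[65, 14] -> max=65
step 9: append 68 -> window=[14, 68] -> max=68
step 10: append 56 -> window=[68, 56] -> max=68
step 11: append 14 -> window=[56, 14] -> max=56
step 12: append 51 -> window=[14, 51] -> max=51
step 13: append 52 -> window=[51, 52] -> max=52
step 14: append 53 -> window=[52, 53] -> max=53
step 15: append 42 -> window=[53, 42] -> max=53
step 16: append 40 -> window=[42, 40] -> max=42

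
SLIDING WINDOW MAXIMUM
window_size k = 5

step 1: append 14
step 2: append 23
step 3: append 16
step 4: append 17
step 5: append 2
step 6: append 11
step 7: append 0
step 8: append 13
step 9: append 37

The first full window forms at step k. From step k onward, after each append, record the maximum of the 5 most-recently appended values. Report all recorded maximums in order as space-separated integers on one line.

step 1: append 14 -> window=[14] (not full yet)
step 2: append 23 -> window=[14, 23] (not full yet)
step 3: append 16 -> window=[14, 23, 16] (not full yet)
step 4: append 17 -> window=[14, 23, 16, 17] (not full yet)
step 5: append 2 -> window=[14, 23, 16, 17, 2] -> max=23
step 6: append 11 -> window=[23, 16, 17, 2, 11] -> max=23
step 7: append 0 -> window=[16, 17, 2, 11, 0] -> max=17
step 8: append 13 -> window=[17, 2, 11, 0, 13] -> max=17
step 9: append 37 -> window=[2, 11, 0, 13, 37] -> max=37

Answer: 23 23 17 17 37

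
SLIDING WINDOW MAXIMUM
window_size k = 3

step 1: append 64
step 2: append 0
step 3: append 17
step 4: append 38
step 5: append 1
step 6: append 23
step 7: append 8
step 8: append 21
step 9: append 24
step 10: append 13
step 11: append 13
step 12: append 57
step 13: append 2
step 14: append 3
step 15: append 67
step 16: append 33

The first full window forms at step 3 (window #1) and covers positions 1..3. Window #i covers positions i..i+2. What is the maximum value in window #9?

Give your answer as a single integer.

step 1: append 64 -> window=[64] (not full yet)
step 2: append 0 -> window=[64, 0] (not full yet)
step 3: append 17 -> window=[64, 0, 17] -> max=64
step 4: append 38 -> window=[0, 17, 38] -> max=38
step 5: append 1 -> window=[17, 38, 1] -> max=38
step 6: append 23 -> window=[38, 1, 23] -> max=38
step 7: append 8 -> window=[1, 23, 8] -> max=23
step 8: append 21 -> window=[23, 8, 21] -> max=23
step 9: append 24 -> window=[8, 21, 24] -> max=24
step 10: append 13 -> window=[21, 24, 13] -> max=24
step 11: append 13 -> window=[24, 13, 13] -> max=24
Window #9 max = 24

Answer: 24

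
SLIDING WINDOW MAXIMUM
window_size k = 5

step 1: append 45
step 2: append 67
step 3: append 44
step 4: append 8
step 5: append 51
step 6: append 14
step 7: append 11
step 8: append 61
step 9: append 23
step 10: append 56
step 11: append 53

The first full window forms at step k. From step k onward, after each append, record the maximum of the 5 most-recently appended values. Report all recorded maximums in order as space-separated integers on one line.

step 1: append 45 -> window=[45] (not full yet)
step 2: append 67 -> window=[45, 67] (not full yet)
step 3: append 44 -> window=[45, 67, 44] (not full yet)
step 4: append 8 -> window=[45, 67, 44, 8] (not full yet)
step 5: append 51 -> window=[45, 67, 44, 8, 51] -> max=67
step 6: append 14 -> window=[67, 44, 8, 51, 14] -> max=67
step 7: append 11 -> window=[44, 8, 51, 14, 11] -> max=51
step 8: append 61 -> window=[8, 51, 14, 11, 61] -> max=61
step 9: append 23 -> window=[51, 14, 11, 61, 23] -> max=61
step 10: append 56 -> window=[14, 11, 61, 23, 56] -> max=61
step 11: append 53 -> window=[11, 61, 23, 56, 53] -> max=61

Answer: 67 67 51 61 61 61 61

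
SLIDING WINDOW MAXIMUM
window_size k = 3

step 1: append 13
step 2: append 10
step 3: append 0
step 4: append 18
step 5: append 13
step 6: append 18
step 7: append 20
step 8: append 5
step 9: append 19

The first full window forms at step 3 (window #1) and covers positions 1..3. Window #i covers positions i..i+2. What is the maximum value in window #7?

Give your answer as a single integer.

Answer: 20

Derivation:
step 1: append 13 -> window=[13] (not full yet)
step 2: append 10 -> window=[13, 10] (not full yet)
step 3: append 0 -> window=[13, 10, 0] -> max=13
step 4: append 18 -> window=[10, 0, 18] -> max=18
step 5: append 13 -> window=[0, 18, 13] -> max=18
step 6: append 18 -> window=[18, 13, 18] -> max=18
step 7: append 20 -> window=[13, 18, 20] -> max=20
step 8: append 5 -> window=[18, 20, 5] -> max=20
step 9: append 19 -> window=[20, 5, 19] -> max=20
Window #7 max = 20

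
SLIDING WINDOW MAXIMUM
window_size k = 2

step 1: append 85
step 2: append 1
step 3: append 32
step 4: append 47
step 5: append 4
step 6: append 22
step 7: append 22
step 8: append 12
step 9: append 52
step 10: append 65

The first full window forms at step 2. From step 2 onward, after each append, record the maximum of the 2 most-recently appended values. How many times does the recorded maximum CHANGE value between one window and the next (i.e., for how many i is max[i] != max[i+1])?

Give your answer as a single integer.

step 1: append 85 -> window=[85] (not full yet)
step 2: append 1 -> window=[85, 1] -> max=85
step 3: append 32 -> window=[1, 32] -> max=32
step 4: append 47 -> window=[32, 47] -> max=47
step 5: append 4 -> window=[47, 4] -> max=47
step 6: append 22 -> window=[4, 22] -> max=22
step 7: append 22 -> window=[22, 22] -> max=22
step 8: append 12 -> window=[22, 12] -> max=22
step 9: append 52 -> window=[12, 52] -> max=52
step 10: append 65 -> window=[52, 65] -> max=65
Recorded maximums: 85 32 47 47 22 22 22 52 65
Changes between consecutive maximums: 5

Answer: 5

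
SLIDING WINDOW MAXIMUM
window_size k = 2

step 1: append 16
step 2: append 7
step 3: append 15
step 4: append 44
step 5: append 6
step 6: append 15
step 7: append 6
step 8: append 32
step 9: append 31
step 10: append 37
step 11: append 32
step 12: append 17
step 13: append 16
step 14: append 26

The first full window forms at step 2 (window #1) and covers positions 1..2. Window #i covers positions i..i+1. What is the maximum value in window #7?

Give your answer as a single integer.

Answer: 32

Derivation:
step 1: append 16 -> window=[16] (not full yet)
step 2: append 7 -> window=[16, 7] -> max=16
step 3: append 15 -> window=[7, 15] -> max=15
step 4: append 44 -> window=[15, 44] -> max=44
step 5: append 6 -> window=[44, 6] -> max=44
step 6: append 15 -> window=[6, 15] -> max=15
step 7: append 6 -> window=[15, 6] -> max=15
step 8: append 32 -> window=[6, 32] -> max=32
Window #7 max = 32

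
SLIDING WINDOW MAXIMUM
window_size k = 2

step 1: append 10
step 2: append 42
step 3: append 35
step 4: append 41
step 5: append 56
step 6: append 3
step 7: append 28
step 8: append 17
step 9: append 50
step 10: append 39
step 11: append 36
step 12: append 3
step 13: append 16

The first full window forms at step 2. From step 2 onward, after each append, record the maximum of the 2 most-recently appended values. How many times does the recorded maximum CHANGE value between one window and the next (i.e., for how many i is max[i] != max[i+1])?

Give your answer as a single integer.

step 1: append 10 -> window=[10] (not full yet)
step 2: append 42 -> window=[10, 42] -> max=42
step 3: append 35 -> window=[42, 35] -> max=42
step 4: append 41 -> window=[35, 41] -> max=41
step 5: append 56 -> window=[41, 56] -> max=56
step 6: append 3 -> window=[56, 3] -> max=56
step 7: append 28 -> window=[3, 28] -> max=28
step 8: append 17 -> window=[28, 17] -> max=28
step 9: append 50 -> window=[17, 50] -> max=50
step 10: append 39 -> window=[50, 39] -> max=50
step 11: append 36 -> window=[39, 36] -> max=39
step 12: append 3 -> window=[36, 3] -> max=36
step 13: append 16 -> window=[3, 16] -> max=16
Recorded maximums: 42 42 41 56 56 28 28 50 50 39 36 16
Changes between consecutive maximums: 7

Answer: 7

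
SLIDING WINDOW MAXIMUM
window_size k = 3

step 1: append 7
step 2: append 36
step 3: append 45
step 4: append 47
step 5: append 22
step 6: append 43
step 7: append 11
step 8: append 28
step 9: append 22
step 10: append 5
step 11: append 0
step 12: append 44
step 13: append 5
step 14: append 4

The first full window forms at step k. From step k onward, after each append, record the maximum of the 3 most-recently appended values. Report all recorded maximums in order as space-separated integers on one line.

step 1: append 7 -> window=[7] (not full yet)
step 2: append 36 -> window=[7, 36] (not full yet)
step 3: append 45 -> window=[7, 36, 45] -> max=45
step 4: append 47 -> window=[36, 45, 47] -> max=47
step 5: append 22 -> window=[45, 47, 22] -> max=47
step 6: append 43 -> window=[47, 22, 43] -> max=47
step 7: append 11 -> window=[22, 43, 11] -> max=43
step 8: append 28 -> window=[43, 11, 28] -> max=43
step 9: append 22 -> window=[11, 28, 22] -> max=28
step 10: append 5 -> window=[28, 22, 5] -> max=28
step 11: append 0 -> window=[22, 5, 0] -> max=22
step 12: append 44 -> window=[5, 0, 44] -> max=44
step 13: append 5 -> window=[0, 44, 5] -> max=44
step 14: append 4 -> window=[44, 5, 4] -> max=44

Answer: 45 47 47 47 43 43 28 28 22 44 44 44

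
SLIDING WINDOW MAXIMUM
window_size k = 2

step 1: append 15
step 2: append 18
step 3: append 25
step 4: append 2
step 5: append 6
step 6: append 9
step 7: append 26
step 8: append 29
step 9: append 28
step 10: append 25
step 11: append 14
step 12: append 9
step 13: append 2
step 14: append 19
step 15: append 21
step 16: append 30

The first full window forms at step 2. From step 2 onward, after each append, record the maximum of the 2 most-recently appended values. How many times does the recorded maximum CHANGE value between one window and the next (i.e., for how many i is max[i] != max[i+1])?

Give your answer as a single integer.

step 1: append 15 -> window=[15] (not full yet)
step 2: append 18 -> window=[15, 18] -> max=18
step 3: append 25 -> window=[18, 25] -> max=25
step 4: append 2 -> window=[25, 2] -> max=25
step 5: append 6 -> window=[2, 6] -> max=6
step 6: append 9 -> window=[6, 9] -> max=9
step 7: append 26 -> window=[9, 26] -> max=26
step 8: append 29 -> window=[26, 29] -> max=29
step 9: append 28 -> window=[29, 28] -> max=29
step 10: append 25 -> window=[28, 25] -> max=28
step 11: append 14 -> window=[25, 14] -> max=25
step 12: append 9 -> window=[14, 9] -> max=14
step 13: append 2 -> window=[9, 2] -> max=9
step 14: append 19 -> window=[2, 19] -> max=19
step 15: append 21 -> window=[19, 21] -> max=21
step 16: append 30 -> window=[21, 30] -> max=30
Recorded maximums: 18 25 25 6 9 26 29 29 28 25 14 9 19 21 30
Changes between consecutive maximums: 12

Answer: 12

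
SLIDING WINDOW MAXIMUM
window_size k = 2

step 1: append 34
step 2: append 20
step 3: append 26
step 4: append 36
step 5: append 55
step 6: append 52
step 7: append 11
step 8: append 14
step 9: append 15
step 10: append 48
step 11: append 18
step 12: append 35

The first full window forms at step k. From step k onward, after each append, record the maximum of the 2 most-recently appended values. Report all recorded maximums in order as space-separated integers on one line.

Answer: 34 26 36 55 55 52 14 15 48 48 35

Derivation:
step 1: append 34 -> window=[34] (not full yet)
step 2: append 20 -> window=[34, 20] -> max=34
step 3: append 26 -> window=[20, 26] -> max=26
step 4: append 36 -> window=[26, 36] -> max=36
step 5: append 55 -> window=[36, 55] -> max=55
step 6: append 52 -> window=[55, 52] -> max=55
step 7: append 11 -> window=[52, 11] -> max=52
step 8: append 14 -> window=[11, 14] -> max=14
step 9: append 15 -> window=[14, 15] -> max=15
step 10: append 48 -> window=[15, 48] -> max=48
step 11: append 18 -> window=[48, 18] -> max=48
step 12: append 35 -> window=[18, 35] -> max=35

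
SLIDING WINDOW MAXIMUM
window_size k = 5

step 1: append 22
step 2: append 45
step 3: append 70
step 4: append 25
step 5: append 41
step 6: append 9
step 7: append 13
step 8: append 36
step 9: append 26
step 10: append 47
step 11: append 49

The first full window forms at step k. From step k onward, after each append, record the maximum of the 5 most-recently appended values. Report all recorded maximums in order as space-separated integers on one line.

step 1: append 22 -> window=[22] (not full yet)
step 2: append 45 -> window=[22, 45] (not full yet)
step 3: append 70 -> window=[22, 45, 70] (not full yet)
step 4: append 25 -> window=[22, 45, 70, 25] (not full yet)
step 5: append 41 -> window=[22, 45, 70, 25, 41] -> max=70
step 6: append 9 -> window=[45, 70, 25, 41, 9] -> max=70
step 7: append 13 -> window=[70, 25, 41, 9, 13] -> max=70
step 8: append 36 -> window=[25, 41, 9, 13, 36] -> max=41
step 9: append 26 -> window=[41, 9, 13, 36, 26] -> max=41
step 10: append 47 -> window=[9, 13, 36, 26, 47] -> max=47
step 11: append 49 -> window=[13, 36, 26, 47, 49] -> max=49

Answer: 70 70 70 41 41 47 49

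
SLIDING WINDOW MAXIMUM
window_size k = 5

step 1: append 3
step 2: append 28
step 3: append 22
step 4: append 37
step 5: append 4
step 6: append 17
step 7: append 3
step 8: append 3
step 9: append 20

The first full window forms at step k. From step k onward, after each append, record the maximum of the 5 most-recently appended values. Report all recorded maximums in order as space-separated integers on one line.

Answer: 37 37 37 37 20

Derivation:
step 1: append 3 -> window=[3] (not full yet)
step 2: append 28 -> window=[3, 28] (not full yet)
step 3: append 22 -> window=[3, 28, 22] (not full yet)
step 4: append 37 -> window=[3, 28, 22, 37] (not full yet)
step 5: append 4 -> window=[3, 28, 22, 37, 4] -> max=37
step 6: append 17 -> window=[28, 22, 37, 4, 17] -> max=37
step 7: append 3 -> window=[22, 37, 4, 17, 3] -> max=37
step 8: append 3 -> window=[37, 4, 17, 3, 3] -> max=37
step 9: append 20 -> window=[4, 17, 3, 3, 20] -> max=20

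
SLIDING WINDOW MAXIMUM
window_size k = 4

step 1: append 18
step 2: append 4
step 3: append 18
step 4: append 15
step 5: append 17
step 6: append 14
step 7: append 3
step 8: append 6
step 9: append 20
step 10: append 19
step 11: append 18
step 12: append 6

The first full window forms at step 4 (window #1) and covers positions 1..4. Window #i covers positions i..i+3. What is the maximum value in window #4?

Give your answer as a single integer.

Answer: 17

Derivation:
step 1: append 18 -> window=[18] (not full yet)
step 2: append 4 -> window=[18, 4] (not full yet)
step 3: append 18 -> window=[18, 4, 18] (not full yet)
step 4: append 15 -> window=[18, 4, 18, 15] -> max=18
step 5: append 17 -> window=[4, 18, 15, 17] -> max=18
step 6: append 14 -> window=[18, 15, 17, 14] -> max=18
step 7: append 3 -> window=[15, 17, 14, 3] -> max=17
Window #4 max = 17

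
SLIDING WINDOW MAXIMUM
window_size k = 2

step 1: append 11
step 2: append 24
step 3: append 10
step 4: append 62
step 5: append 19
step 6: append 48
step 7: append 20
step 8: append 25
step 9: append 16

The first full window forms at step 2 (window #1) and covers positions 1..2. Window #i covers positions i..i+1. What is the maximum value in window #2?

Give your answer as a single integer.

Answer: 24

Derivation:
step 1: append 11 -> window=[11] (not full yet)
step 2: append 24 -> window=[11, 24] -> max=24
step 3: append 10 -> window=[24, 10] -> max=24
Window #2 max = 24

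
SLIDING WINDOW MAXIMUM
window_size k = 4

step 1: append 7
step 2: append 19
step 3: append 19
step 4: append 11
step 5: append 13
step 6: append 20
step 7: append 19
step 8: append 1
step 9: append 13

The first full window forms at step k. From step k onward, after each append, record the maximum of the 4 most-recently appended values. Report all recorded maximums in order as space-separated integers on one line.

step 1: append 7 -> window=[7] (not full yet)
step 2: append 19 -> window=[7, 19] (not full yet)
step 3: append 19 -> window=[7, 19, 19] (not full yet)
step 4: append 11 -> window=[7, 19, 19, 11] -> max=19
step 5: append 13 -> window=[19, 19, 11, 13] -> max=19
step 6: append 20 -> window=[19, 11, 13, 20] -> max=20
step 7: append 19 -> window=[11, 13, 20, 19] -> max=20
step 8: append 1 -> window=[13, 20, 19, 1] -> max=20
step 9: append 13 -> window=[20, 19, 1, 13] -> max=20

Answer: 19 19 20 20 20 20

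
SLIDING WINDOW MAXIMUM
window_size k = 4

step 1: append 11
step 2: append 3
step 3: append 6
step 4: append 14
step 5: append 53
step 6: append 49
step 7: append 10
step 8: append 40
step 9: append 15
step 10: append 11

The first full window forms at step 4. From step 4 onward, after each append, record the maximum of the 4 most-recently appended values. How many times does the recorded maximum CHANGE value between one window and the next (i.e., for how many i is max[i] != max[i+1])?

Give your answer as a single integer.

step 1: append 11 -> window=[11] (not full yet)
step 2: append 3 -> window=[11, 3] (not full yet)
step 3: append 6 -> window=[11, 3, 6] (not full yet)
step 4: append 14 -> window=[11, 3, 6, 14] -> max=14
step 5: append 53 -> window=[3, 6, 14, 53] -> max=53
step 6: append 49 -> window=[6, 14, 53, 49] -> max=53
step 7: append 10 -> window=[14, 53, 49, 10] -> max=53
step 8: append 40 -> window=[53, 49, 10, 40] -> max=53
step 9: append 15 -> window=[49, 10, 40, 15] -> max=49
step 10: append 11 -> window=[10, 40, 15, 11] -> max=40
Recorded maximums: 14 53 53 53 53 49 40
Changes between consecutive maximums: 3

Answer: 3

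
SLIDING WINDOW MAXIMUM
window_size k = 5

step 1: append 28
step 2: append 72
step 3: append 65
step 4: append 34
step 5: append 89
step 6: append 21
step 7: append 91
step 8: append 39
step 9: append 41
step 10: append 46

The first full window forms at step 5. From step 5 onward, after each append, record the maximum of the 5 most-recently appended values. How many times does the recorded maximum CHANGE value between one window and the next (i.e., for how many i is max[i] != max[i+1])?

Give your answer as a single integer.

step 1: append 28 -> window=[28] (not full yet)
step 2: append 72 -> window=[28, 72] (not full yet)
step 3: append 65 -> window=[28, 72, 65] (not full yet)
step 4: append 34 -> window=[28, 72, 65, 34] (not full yet)
step 5: append 89 -> window=[28, 72, 65, 34, 89] -> max=89
step 6: append 21 -> window=[72, 65, 34, 89, 21] -> max=89
step 7: append 91 -> window=[65, 34, 89, 21, 91] -> max=91
step 8: append 39 -> window=[34, 89, 21, 91, 39] -> max=91
step 9: append 41 -> window=[89, 21, 91, 39, 41] -> max=91
step 10: append 46 -> window=[21, 91, 39, 41, 46] -> max=91
Recorded maximums: 89 89 91 91 91 91
Changes between consecutive maximums: 1

Answer: 1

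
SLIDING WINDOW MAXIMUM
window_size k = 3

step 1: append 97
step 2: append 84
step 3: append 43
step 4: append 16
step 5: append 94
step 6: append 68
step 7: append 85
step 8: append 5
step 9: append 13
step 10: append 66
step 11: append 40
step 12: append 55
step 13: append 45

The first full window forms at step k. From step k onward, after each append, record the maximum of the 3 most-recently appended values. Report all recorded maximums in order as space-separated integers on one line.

step 1: append 97 -> window=[97] (not full yet)
step 2: append 84 -> window=[97, 84] (not full yet)
step 3: append 43 -> window=[97, 84, 43] -> max=97
step 4: append 16 -> window=[84, 43, 16] -> max=84
step 5: append 94 -> window=[43, 16, 94] -> max=94
step 6: append 68 -> window=[16, 94, 68] -> max=94
step 7: append 85 -> window=[94, 68, 85] -> max=94
step 8: append 5 -> window=[68, 85, 5] -> max=85
step 9: append 13 -> window=[85, 5, 13] -> max=85
step 10: append 66 -> window=[5, 13, 66] -> max=66
step 11: append 40 -> window=[13, 66, 40] -> max=66
step 12: append 55 -> window=[66, 40, 55] -> max=66
step 13: append 45 -> window=[40, 55, 45] -> max=55

Answer: 97 84 94 94 94 85 85 66 66 66 55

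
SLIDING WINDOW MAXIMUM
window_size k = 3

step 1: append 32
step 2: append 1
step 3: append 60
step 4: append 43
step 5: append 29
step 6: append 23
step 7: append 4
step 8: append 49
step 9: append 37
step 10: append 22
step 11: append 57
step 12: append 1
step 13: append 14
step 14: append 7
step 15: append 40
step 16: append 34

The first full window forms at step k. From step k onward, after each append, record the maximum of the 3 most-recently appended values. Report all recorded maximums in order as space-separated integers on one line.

Answer: 60 60 60 43 29 49 49 49 57 57 57 14 40 40

Derivation:
step 1: append 32 -> window=[32] (not full yet)
step 2: append 1 -> window=[32, 1] (not full yet)
step 3: append 60 -> window=[32, 1, 60] -> max=60
step 4: append 43 -> window=[1, 60, 43] -> max=60
step 5: append 29 -> window=[60, 43, 29] -> max=60
step 6: append 23 -> window=[43, 29, 23] -> max=43
step 7: append 4 -> window=[29, 23, 4] -> max=29
step 8: append 49 -> window=[23, 4, 49] -> max=49
step 9: append 37 -> window=[4, 49, 37] -> max=49
step 10: append 22 -> window=[49, 37, 22] -> max=49
step 11: append 57 -> window=[37, 22, 57] -> max=57
step 12: append 1 -> window=[22, 57, 1] -> max=57
step 13: append 14 -> window=[57, 1, 14] -> max=57
step 14: append 7 -> window=[1, 14, 7] -> max=14
step 15: append 40 -> window=[14, 7, 40] -> max=40
step 16: append 34 -> window=[7, 40, 34] -> max=40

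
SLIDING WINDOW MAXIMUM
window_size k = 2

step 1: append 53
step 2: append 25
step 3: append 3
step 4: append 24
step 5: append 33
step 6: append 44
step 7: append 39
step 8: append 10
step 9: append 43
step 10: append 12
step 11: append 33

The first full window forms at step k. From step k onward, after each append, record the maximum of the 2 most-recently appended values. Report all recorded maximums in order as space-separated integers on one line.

step 1: append 53 -> window=[53] (not full yet)
step 2: append 25 -> window=[53, 25] -> max=53
step 3: append 3 -> window=[25, 3] -> max=25
step 4: append 24 -> window=[3, 24] -> max=24
step 5: append 33 -> window=[24, 33] -> max=33
step 6: append 44 -> window=[33, 44] -> max=44
step 7: append 39 -> window=[44, 39] -> max=44
step 8: append 10 -> window=[39, 10] -> max=39
step 9: append 43 -> window=[10, 43] -> max=43
step 10: append 12 -> window=[43, 12] -> max=43
step 11: append 33 -> window=[12, 33] -> max=33

Answer: 53 25 24 33 44 44 39 43 43 33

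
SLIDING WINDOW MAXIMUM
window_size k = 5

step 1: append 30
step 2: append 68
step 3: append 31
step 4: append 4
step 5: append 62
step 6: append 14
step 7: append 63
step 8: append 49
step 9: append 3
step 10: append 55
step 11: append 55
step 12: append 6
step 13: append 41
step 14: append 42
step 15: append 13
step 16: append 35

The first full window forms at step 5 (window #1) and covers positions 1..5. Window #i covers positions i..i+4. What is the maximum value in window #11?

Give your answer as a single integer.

step 1: append 30 -> window=[30] (not full yet)
step 2: append 68 -> window=[30, 68] (not full yet)
step 3: append 31 -> window=[30, 68, 31] (not full yet)
step 4: append 4 -> window=[30, 68, 31, 4] (not full yet)
step 5: append 62 -> window=[30, 68, 31, 4, 62] -> max=68
step 6: append 14 -> window=[68, 31, 4, 62, 14] -> max=68
step 7: append 63 -> window=[31, 4, 62, 14, 63] -> max=63
step 8: append 49 -> window=[4, 62, 14, 63, 49] -> max=63
step 9: append 3 -> window=[62, 14, 63, 49, 3] -> max=63
step 10: append 55 -> window=[14, 63, 49, 3, 55] -> max=63
step 11: append 55 -> window=[63, 49, 3, 55, 55] -> max=63
step 12: append 6 -> window=[49, 3, 55, 55, 6] -> max=55
step 13: append 41 -> window=[3, 55, 55, 6, 41] -> max=55
step 14: append 42 -> window=[55, 55, 6, 41, 42] -> max=55
step 15: append 13 -> window=[55, 6, 41, 42, 13] -> max=55
Window #11 max = 55

Answer: 55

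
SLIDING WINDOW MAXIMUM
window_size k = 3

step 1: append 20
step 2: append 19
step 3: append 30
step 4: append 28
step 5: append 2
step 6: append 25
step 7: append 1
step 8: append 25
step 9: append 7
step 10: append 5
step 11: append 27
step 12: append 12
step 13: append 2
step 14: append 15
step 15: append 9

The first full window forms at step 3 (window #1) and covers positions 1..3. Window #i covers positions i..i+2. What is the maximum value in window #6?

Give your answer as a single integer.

Answer: 25

Derivation:
step 1: append 20 -> window=[20] (not full yet)
step 2: append 19 -> window=[20, 19] (not full yet)
step 3: append 30 -> window=[20, 19, 30] -> max=30
step 4: append 28 -> window=[19, 30, 28] -> max=30
step 5: append 2 -> window=[30, 28, 2] -> max=30
step 6: append 25 -> window=[28, 2, 25] -> max=28
step 7: append 1 -> window=[2, 25, 1] -> max=25
step 8: append 25 -> window=[25, 1, 25] -> max=25
Window #6 max = 25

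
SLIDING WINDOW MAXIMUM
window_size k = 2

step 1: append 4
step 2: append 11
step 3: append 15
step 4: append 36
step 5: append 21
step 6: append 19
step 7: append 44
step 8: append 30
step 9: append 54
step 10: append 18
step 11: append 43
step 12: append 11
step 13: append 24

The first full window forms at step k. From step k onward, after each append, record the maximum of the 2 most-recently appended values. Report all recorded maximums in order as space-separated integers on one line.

Answer: 11 15 36 36 21 44 44 54 54 43 43 24

Derivation:
step 1: append 4 -> window=[4] (not full yet)
step 2: append 11 -> window=[4, 11] -> max=11
step 3: append 15 -> window=[11, 15] -> max=15
step 4: append 36 -> window=[15, 36] -> max=36
step 5: append 21 -> window=[36, 21] -> max=36
step 6: append 19 -> window=[21, 19] -> max=21
step 7: append 44 -> window=[19, 44] -> max=44
step 8: append 30 -> window=[44, 30] -> max=44
step 9: append 54 -> window=[30, 54] -> max=54
step 10: append 18 -> window=[54, 18] -> max=54
step 11: append 43 -> window=[18, 43] -> max=43
step 12: append 11 -> window=[43, 11] -> max=43
step 13: append 24 -> window=[11, 24] -> max=24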